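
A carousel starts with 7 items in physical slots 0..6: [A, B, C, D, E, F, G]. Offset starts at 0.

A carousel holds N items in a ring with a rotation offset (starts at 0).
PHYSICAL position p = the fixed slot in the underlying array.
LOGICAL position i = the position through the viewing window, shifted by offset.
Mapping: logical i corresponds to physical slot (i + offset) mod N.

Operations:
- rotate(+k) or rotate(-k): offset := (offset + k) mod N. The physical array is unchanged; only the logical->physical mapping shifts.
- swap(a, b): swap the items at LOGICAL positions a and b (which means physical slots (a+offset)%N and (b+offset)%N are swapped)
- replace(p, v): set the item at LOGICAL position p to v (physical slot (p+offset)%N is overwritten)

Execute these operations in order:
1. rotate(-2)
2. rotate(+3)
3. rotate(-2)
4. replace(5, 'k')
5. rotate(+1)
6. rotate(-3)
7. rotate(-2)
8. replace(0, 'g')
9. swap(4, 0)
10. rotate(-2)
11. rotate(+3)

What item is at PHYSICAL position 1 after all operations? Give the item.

Answer: B

Derivation:
After op 1 (rotate(-2)): offset=5, physical=[A,B,C,D,E,F,G], logical=[F,G,A,B,C,D,E]
After op 2 (rotate(+3)): offset=1, physical=[A,B,C,D,E,F,G], logical=[B,C,D,E,F,G,A]
After op 3 (rotate(-2)): offset=6, physical=[A,B,C,D,E,F,G], logical=[G,A,B,C,D,E,F]
After op 4 (replace(5, 'k')): offset=6, physical=[A,B,C,D,k,F,G], logical=[G,A,B,C,D,k,F]
After op 5 (rotate(+1)): offset=0, physical=[A,B,C,D,k,F,G], logical=[A,B,C,D,k,F,G]
After op 6 (rotate(-3)): offset=4, physical=[A,B,C,D,k,F,G], logical=[k,F,G,A,B,C,D]
After op 7 (rotate(-2)): offset=2, physical=[A,B,C,D,k,F,G], logical=[C,D,k,F,G,A,B]
After op 8 (replace(0, 'g')): offset=2, physical=[A,B,g,D,k,F,G], logical=[g,D,k,F,G,A,B]
After op 9 (swap(4, 0)): offset=2, physical=[A,B,G,D,k,F,g], logical=[G,D,k,F,g,A,B]
After op 10 (rotate(-2)): offset=0, physical=[A,B,G,D,k,F,g], logical=[A,B,G,D,k,F,g]
After op 11 (rotate(+3)): offset=3, physical=[A,B,G,D,k,F,g], logical=[D,k,F,g,A,B,G]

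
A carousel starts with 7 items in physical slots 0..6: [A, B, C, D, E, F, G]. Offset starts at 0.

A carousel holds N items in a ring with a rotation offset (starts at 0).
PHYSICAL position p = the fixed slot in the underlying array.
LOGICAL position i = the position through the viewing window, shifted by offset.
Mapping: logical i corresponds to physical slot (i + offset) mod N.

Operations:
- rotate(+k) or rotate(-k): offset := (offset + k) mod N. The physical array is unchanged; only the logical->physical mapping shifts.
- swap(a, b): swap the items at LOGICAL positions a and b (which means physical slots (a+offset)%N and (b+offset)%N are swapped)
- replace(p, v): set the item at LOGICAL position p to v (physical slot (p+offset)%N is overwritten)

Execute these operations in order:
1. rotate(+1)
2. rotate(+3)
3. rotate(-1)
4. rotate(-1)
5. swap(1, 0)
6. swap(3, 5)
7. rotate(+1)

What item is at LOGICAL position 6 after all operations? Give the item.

Answer: D

Derivation:
After op 1 (rotate(+1)): offset=1, physical=[A,B,C,D,E,F,G], logical=[B,C,D,E,F,G,A]
After op 2 (rotate(+3)): offset=4, physical=[A,B,C,D,E,F,G], logical=[E,F,G,A,B,C,D]
After op 3 (rotate(-1)): offset=3, physical=[A,B,C,D,E,F,G], logical=[D,E,F,G,A,B,C]
After op 4 (rotate(-1)): offset=2, physical=[A,B,C,D,E,F,G], logical=[C,D,E,F,G,A,B]
After op 5 (swap(1, 0)): offset=2, physical=[A,B,D,C,E,F,G], logical=[D,C,E,F,G,A,B]
After op 6 (swap(3, 5)): offset=2, physical=[F,B,D,C,E,A,G], logical=[D,C,E,A,G,F,B]
After op 7 (rotate(+1)): offset=3, physical=[F,B,D,C,E,A,G], logical=[C,E,A,G,F,B,D]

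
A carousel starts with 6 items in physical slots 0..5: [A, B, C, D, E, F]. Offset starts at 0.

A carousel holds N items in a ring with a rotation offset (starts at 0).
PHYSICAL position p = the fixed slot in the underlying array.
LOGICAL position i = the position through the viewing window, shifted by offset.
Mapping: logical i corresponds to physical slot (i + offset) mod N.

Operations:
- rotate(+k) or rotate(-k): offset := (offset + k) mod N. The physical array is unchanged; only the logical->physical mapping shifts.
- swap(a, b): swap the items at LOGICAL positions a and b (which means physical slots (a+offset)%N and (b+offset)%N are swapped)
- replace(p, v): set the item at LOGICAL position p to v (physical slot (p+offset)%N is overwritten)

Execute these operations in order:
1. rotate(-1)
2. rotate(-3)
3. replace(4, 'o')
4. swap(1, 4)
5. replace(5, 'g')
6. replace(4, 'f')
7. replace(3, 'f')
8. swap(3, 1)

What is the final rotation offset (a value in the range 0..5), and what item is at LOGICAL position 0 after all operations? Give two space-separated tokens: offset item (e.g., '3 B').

Answer: 2 C

Derivation:
After op 1 (rotate(-1)): offset=5, physical=[A,B,C,D,E,F], logical=[F,A,B,C,D,E]
After op 2 (rotate(-3)): offset=2, physical=[A,B,C,D,E,F], logical=[C,D,E,F,A,B]
After op 3 (replace(4, 'o')): offset=2, physical=[o,B,C,D,E,F], logical=[C,D,E,F,o,B]
After op 4 (swap(1, 4)): offset=2, physical=[D,B,C,o,E,F], logical=[C,o,E,F,D,B]
After op 5 (replace(5, 'g')): offset=2, physical=[D,g,C,o,E,F], logical=[C,o,E,F,D,g]
After op 6 (replace(4, 'f')): offset=2, physical=[f,g,C,o,E,F], logical=[C,o,E,F,f,g]
After op 7 (replace(3, 'f')): offset=2, physical=[f,g,C,o,E,f], logical=[C,o,E,f,f,g]
After op 8 (swap(3, 1)): offset=2, physical=[f,g,C,f,E,o], logical=[C,f,E,o,f,g]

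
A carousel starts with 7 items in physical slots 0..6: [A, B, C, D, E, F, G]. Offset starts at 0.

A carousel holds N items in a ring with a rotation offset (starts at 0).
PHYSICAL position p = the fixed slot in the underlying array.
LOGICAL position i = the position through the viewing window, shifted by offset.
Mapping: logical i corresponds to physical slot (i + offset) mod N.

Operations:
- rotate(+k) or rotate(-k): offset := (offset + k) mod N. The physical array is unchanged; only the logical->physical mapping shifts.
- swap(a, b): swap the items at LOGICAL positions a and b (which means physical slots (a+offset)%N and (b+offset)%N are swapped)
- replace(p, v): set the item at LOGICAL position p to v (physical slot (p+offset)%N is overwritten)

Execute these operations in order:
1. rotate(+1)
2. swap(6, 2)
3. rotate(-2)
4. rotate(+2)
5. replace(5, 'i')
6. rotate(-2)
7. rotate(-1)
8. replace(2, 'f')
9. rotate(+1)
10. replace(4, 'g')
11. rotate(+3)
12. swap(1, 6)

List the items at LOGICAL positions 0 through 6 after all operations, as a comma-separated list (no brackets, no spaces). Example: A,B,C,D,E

Answer: C,B,E,F,i,f,g

Derivation:
After op 1 (rotate(+1)): offset=1, physical=[A,B,C,D,E,F,G], logical=[B,C,D,E,F,G,A]
After op 2 (swap(6, 2)): offset=1, physical=[D,B,C,A,E,F,G], logical=[B,C,A,E,F,G,D]
After op 3 (rotate(-2)): offset=6, physical=[D,B,C,A,E,F,G], logical=[G,D,B,C,A,E,F]
After op 4 (rotate(+2)): offset=1, physical=[D,B,C,A,E,F,G], logical=[B,C,A,E,F,G,D]
After op 5 (replace(5, 'i')): offset=1, physical=[D,B,C,A,E,F,i], logical=[B,C,A,E,F,i,D]
After op 6 (rotate(-2)): offset=6, physical=[D,B,C,A,E,F,i], logical=[i,D,B,C,A,E,F]
After op 7 (rotate(-1)): offset=5, physical=[D,B,C,A,E,F,i], logical=[F,i,D,B,C,A,E]
After op 8 (replace(2, 'f')): offset=5, physical=[f,B,C,A,E,F,i], logical=[F,i,f,B,C,A,E]
After op 9 (rotate(+1)): offset=6, physical=[f,B,C,A,E,F,i], logical=[i,f,B,C,A,E,F]
After op 10 (replace(4, 'g')): offset=6, physical=[f,B,C,g,E,F,i], logical=[i,f,B,C,g,E,F]
After op 11 (rotate(+3)): offset=2, physical=[f,B,C,g,E,F,i], logical=[C,g,E,F,i,f,B]
After op 12 (swap(1, 6)): offset=2, physical=[f,g,C,B,E,F,i], logical=[C,B,E,F,i,f,g]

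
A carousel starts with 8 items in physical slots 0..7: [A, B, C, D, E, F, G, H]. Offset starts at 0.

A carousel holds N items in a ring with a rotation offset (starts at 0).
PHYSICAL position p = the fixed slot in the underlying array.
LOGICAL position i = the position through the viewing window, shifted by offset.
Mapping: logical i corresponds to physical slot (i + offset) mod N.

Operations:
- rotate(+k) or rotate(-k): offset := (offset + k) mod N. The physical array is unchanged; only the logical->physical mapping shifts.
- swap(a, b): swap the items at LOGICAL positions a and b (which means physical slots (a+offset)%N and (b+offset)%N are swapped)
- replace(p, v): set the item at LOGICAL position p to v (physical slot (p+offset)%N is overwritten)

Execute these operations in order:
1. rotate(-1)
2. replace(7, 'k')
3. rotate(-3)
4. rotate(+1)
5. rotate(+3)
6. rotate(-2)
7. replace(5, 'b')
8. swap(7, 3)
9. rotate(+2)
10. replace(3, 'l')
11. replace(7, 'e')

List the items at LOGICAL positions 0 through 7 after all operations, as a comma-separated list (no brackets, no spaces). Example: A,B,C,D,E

Answer: A,F,C,l,E,B,k,e

Derivation:
After op 1 (rotate(-1)): offset=7, physical=[A,B,C,D,E,F,G,H], logical=[H,A,B,C,D,E,F,G]
After op 2 (replace(7, 'k')): offset=7, physical=[A,B,C,D,E,F,k,H], logical=[H,A,B,C,D,E,F,k]
After op 3 (rotate(-3)): offset=4, physical=[A,B,C,D,E,F,k,H], logical=[E,F,k,H,A,B,C,D]
After op 4 (rotate(+1)): offset=5, physical=[A,B,C,D,E,F,k,H], logical=[F,k,H,A,B,C,D,E]
After op 5 (rotate(+3)): offset=0, physical=[A,B,C,D,E,F,k,H], logical=[A,B,C,D,E,F,k,H]
After op 6 (rotate(-2)): offset=6, physical=[A,B,C,D,E,F,k,H], logical=[k,H,A,B,C,D,E,F]
After op 7 (replace(5, 'b')): offset=6, physical=[A,B,C,b,E,F,k,H], logical=[k,H,A,B,C,b,E,F]
After op 8 (swap(7, 3)): offset=6, physical=[A,F,C,b,E,B,k,H], logical=[k,H,A,F,C,b,E,B]
After op 9 (rotate(+2)): offset=0, physical=[A,F,C,b,E,B,k,H], logical=[A,F,C,b,E,B,k,H]
After op 10 (replace(3, 'l')): offset=0, physical=[A,F,C,l,E,B,k,H], logical=[A,F,C,l,E,B,k,H]
After op 11 (replace(7, 'e')): offset=0, physical=[A,F,C,l,E,B,k,e], logical=[A,F,C,l,E,B,k,e]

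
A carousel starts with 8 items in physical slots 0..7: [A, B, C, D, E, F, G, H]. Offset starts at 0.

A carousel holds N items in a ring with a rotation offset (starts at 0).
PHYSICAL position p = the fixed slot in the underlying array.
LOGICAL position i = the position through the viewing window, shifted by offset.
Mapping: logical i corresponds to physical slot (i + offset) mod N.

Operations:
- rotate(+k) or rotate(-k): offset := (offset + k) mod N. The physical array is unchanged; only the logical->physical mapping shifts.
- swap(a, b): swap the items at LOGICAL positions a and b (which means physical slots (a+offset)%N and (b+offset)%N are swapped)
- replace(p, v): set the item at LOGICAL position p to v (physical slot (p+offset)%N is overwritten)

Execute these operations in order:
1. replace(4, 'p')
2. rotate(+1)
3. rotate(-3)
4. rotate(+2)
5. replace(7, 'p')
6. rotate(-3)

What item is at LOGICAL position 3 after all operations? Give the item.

Answer: A

Derivation:
After op 1 (replace(4, 'p')): offset=0, physical=[A,B,C,D,p,F,G,H], logical=[A,B,C,D,p,F,G,H]
After op 2 (rotate(+1)): offset=1, physical=[A,B,C,D,p,F,G,H], logical=[B,C,D,p,F,G,H,A]
After op 3 (rotate(-3)): offset=6, physical=[A,B,C,D,p,F,G,H], logical=[G,H,A,B,C,D,p,F]
After op 4 (rotate(+2)): offset=0, physical=[A,B,C,D,p,F,G,H], logical=[A,B,C,D,p,F,G,H]
After op 5 (replace(7, 'p')): offset=0, physical=[A,B,C,D,p,F,G,p], logical=[A,B,C,D,p,F,G,p]
After op 6 (rotate(-3)): offset=5, physical=[A,B,C,D,p,F,G,p], logical=[F,G,p,A,B,C,D,p]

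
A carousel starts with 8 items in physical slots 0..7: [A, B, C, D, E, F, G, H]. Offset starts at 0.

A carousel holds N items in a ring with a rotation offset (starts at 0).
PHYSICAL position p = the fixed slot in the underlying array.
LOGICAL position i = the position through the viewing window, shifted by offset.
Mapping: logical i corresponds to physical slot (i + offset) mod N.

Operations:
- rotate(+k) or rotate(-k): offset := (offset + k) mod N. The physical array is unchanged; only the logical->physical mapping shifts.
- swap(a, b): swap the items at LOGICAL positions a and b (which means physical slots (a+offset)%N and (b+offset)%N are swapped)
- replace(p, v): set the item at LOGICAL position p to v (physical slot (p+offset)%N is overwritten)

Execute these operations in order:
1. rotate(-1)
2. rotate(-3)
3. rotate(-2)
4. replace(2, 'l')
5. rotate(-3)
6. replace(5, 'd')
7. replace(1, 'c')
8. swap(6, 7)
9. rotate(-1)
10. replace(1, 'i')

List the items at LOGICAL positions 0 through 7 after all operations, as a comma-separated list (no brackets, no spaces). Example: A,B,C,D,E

Answer: F,i,c,B,C,D,d,G

Derivation:
After op 1 (rotate(-1)): offset=7, physical=[A,B,C,D,E,F,G,H], logical=[H,A,B,C,D,E,F,G]
After op 2 (rotate(-3)): offset=4, physical=[A,B,C,D,E,F,G,H], logical=[E,F,G,H,A,B,C,D]
After op 3 (rotate(-2)): offset=2, physical=[A,B,C,D,E,F,G,H], logical=[C,D,E,F,G,H,A,B]
After op 4 (replace(2, 'l')): offset=2, physical=[A,B,C,D,l,F,G,H], logical=[C,D,l,F,G,H,A,B]
After op 5 (rotate(-3)): offset=7, physical=[A,B,C,D,l,F,G,H], logical=[H,A,B,C,D,l,F,G]
After op 6 (replace(5, 'd')): offset=7, physical=[A,B,C,D,d,F,G,H], logical=[H,A,B,C,D,d,F,G]
After op 7 (replace(1, 'c')): offset=7, physical=[c,B,C,D,d,F,G,H], logical=[H,c,B,C,D,d,F,G]
After op 8 (swap(6, 7)): offset=7, physical=[c,B,C,D,d,G,F,H], logical=[H,c,B,C,D,d,G,F]
After op 9 (rotate(-1)): offset=6, physical=[c,B,C,D,d,G,F,H], logical=[F,H,c,B,C,D,d,G]
After op 10 (replace(1, 'i')): offset=6, physical=[c,B,C,D,d,G,F,i], logical=[F,i,c,B,C,D,d,G]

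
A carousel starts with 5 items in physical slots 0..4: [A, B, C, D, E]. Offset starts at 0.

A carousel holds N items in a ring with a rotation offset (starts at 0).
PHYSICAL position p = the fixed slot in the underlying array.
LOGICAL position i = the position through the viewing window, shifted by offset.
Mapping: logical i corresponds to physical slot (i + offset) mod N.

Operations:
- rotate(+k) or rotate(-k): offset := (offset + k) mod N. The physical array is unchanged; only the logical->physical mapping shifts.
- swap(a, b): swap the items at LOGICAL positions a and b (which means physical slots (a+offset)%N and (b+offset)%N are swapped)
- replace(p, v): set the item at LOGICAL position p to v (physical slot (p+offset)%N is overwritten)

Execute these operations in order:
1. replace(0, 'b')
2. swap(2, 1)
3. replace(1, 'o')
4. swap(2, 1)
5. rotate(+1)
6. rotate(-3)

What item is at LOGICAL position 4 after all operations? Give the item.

After op 1 (replace(0, 'b')): offset=0, physical=[b,B,C,D,E], logical=[b,B,C,D,E]
After op 2 (swap(2, 1)): offset=0, physical=[b,C,B,D,E], logical=[b,C,B,D,E]
After op 3 (replace(1, 'o')): offset=0, physical=[b,o,B,D,E], logical=[b,o,B,D,E]
After op 4 (swap(2, 1)): offset=0, physical=[b,B,o,D,E], logical=[b,B,o,D,E]
After op 5 (rotate(+1)): offset=1, physical=[b,B,o,D,E], logical=[B,o,D,E,b]
After op 6 (rotate(-3)): offset=3, physical=[b,B,o,D,E], logical=[D,E,b,B,o]

Answer: o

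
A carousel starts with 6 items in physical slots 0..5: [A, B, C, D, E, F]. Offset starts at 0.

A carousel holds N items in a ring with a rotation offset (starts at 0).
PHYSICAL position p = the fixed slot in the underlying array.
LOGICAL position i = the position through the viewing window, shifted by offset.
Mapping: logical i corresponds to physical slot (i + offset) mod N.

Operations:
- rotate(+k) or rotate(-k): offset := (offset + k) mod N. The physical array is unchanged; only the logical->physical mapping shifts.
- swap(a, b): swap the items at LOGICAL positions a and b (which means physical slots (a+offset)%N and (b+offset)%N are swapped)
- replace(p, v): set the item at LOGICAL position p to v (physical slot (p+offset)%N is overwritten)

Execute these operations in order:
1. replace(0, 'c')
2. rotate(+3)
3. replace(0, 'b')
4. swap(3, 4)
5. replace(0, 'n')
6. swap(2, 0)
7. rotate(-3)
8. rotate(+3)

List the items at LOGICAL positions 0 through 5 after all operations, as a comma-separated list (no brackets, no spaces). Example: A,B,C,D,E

After op 1 (replace(0, 'c')): offset=0, physical=[c,B,C,D,E,F], logical=[c,B,C,D,E,F]
After op 2 (rotate(+3)): offset=3, physical=[c,B,C,D,E,F], logical=[D,E,F,c,B,C]
After op 3 (replace(0, 'b')): offset=3, physical=[c,B,C,b,E,F], logical=[b,E,F,c,B,C]
After op 4 (swap(3, 4)): offset=3, physical=[B,c,C,b,E,F], logical=[b,E,F,B,c,C]
After op 5 (replace(0, 'n')): offset=3, physical=[B,c,C,n,E,F], logical=[n,E,F,B,c,C]
After op 6 (swap(2, 0)): offset=3, physical=[B,c,C,F,E,n], logical=[F,E,n,B,c,C]
After op 7 (rotate(-3)): offset=0, physical=[B,c,C,F,E,n], logical=[B,c,C,F,E,n]
After op 8 (rotate(+3)): offset=3, physical=[B,c,C,F,E,n], logical=[F,E,n,B,c,C]

Answer: F,E,n,B,c,C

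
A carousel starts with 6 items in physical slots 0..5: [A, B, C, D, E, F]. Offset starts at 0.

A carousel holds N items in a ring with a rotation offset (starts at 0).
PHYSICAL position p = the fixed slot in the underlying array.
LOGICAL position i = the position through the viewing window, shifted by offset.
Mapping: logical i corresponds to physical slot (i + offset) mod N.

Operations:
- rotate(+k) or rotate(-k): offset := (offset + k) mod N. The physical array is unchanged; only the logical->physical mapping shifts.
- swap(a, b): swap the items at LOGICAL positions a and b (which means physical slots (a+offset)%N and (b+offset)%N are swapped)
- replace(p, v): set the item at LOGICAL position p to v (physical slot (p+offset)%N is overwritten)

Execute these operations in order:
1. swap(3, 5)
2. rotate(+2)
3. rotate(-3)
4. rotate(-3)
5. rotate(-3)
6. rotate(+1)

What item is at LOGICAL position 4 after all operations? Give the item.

Answer: E

Derivation:
After op 1 (swap(3, 5)): offset=0, physical=[A,B,C,F,E,D], logical=[A,B,C,F,E,D]
After op 2 (rotate(+2)): offset=2, physical=[A,B,C,F,E,D], logical=[C,F,E,D,A,B]
After op 3 (rotate(-3)): offset=5, physical=[A,B,C,F,E,D], logical=[D,A,B,C,F,E]
After op 4 (rotate(-3)): offset=2, physical=[A,B,C,F,E,D], logical=[C,F,E,D,A,B]
After op 5 (rotate(-3)): offset=5, physical=[A,B,C,F,E,D], logical=[D,A,B,C,F,E]
After op 6 (rotate(+1)): offset=0, physical=[A,B,C,F,E,D], logical=[A,B,C,F,E,D]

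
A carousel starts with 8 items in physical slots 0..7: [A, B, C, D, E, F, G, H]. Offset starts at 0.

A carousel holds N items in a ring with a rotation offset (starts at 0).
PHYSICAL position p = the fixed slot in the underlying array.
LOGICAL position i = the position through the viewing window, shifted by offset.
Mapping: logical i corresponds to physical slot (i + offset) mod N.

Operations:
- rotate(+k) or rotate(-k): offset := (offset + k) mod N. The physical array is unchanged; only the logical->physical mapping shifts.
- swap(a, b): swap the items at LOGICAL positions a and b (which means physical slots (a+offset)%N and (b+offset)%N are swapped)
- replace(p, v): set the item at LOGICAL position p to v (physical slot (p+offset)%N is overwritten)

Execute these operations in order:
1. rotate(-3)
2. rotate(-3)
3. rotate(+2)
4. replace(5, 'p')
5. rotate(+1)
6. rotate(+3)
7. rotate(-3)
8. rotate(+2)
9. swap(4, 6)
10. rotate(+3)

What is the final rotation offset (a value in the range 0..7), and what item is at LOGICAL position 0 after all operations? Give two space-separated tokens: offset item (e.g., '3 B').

After op 1 (rotate(-3)): offset=5, physical=[A,B,C,D,E,F,G,H], logical=[F,G,H,A,B,C,D,E]
After op 2 (rotate(-3)): offset=2, physical=[A,B,C,D,E,F,G,H], logical=[C,D,E,F,G,H,A,B]
After op 3 (rotate(+2)): offset=4, physical=[A,B,C,D,E,F,G,H], logical=[E,F,G,H,A,B,C,D]
After op 4 (replace(5, 'p')): offset=4, physical=[A,p,C,D,E,F,G,H], logical=[E,F,G,H,A,p,C,D]
After op 5 (rotate(+1)): offset=5, physical=[A,p,C,D,E,F,G,H], logical=[F,G,H,A,p,C,D,E]
After op 6 (rotate(+3)): offset=0, physical=[A,p,C,D,E,F,G,H], logical=[A,p,C,D,E,F,G,H]
After op 7 (rotate(-3)): offset=5, physical=[A,p,C,D,E,F,G,H], logical=[F,G,H,A,p,C,D,E]
After op 8 (rotate(+2)): offset=7, physical=[A,p,C,D,E,F,G,H], logical=[H,A,p,C,D,E,F,G]
After op 9 (swap(4, 6)): offset=7, physical=[A,p,C,F,E,D,G,H], logical=[H,A,p,C,F,E,D,G]
After op 10 (rotate(+3)): offset=2, physical=[A,p,C,F,E,D,G,H], logical=[C,F,E,D,G,H,A,p]

Answer: 2 C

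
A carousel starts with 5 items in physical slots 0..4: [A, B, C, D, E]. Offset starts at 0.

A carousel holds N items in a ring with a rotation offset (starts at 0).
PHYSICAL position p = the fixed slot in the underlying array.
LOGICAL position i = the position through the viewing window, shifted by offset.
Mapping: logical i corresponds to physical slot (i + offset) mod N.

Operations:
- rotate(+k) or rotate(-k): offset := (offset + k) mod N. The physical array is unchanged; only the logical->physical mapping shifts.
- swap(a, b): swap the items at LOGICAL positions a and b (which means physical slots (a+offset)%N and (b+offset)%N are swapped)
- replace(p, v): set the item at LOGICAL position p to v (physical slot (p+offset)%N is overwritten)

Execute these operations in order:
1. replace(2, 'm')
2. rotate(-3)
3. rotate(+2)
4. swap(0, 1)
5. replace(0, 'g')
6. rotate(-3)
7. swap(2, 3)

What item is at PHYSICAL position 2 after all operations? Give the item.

Answer: m

Derivation:
After op 1 (replace(2, 'm')): offset=0, physical=[A,B,m,D,E], logical=[A,B,m,D,E]
After op 2 (rotate(-3)): offset=2, physical=[A,B,m,D,E], logical=[m,D,E,A,B]
After op 3 (rotate(+2)): offset=4, physical=[A,B,m,D,E], logical=[E,A,B,m,D]
After op 4 (swap(0, 1)): offset=4, physical=[E,B,m,D,A], logical=[A,E,B,m,D]
After op 5 (replace(0, 'g')): offset=4, physical=[E,B,m,D,g], logical=[g,E,B,m,D]
After op 6 (rotate(-3)): offset=1, physical=[E,B,m,D,g], logical=[B,m,D,g,E]
After op 7 (swap(2, 3)): offset=1, physical=[E,B,m,g,D], logical=[B,m,g,D,E]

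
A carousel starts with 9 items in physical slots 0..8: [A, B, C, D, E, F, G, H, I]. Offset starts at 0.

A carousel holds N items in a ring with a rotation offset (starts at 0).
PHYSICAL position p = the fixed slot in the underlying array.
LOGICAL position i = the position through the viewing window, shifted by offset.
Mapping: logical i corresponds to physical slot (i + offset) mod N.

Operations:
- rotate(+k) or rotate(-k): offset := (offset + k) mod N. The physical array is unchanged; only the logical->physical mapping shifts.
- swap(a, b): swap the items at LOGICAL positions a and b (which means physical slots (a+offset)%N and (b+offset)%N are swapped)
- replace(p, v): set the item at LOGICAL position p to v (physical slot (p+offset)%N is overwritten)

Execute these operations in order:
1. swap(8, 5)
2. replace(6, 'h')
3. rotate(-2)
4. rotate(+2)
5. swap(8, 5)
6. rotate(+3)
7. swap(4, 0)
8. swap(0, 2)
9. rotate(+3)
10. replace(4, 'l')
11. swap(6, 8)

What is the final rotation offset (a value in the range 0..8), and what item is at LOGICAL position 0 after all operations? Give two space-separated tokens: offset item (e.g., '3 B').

After op 1 (swap(8, 5)): offset=0, physical=[A,B,C,D,E,I,G,H,F], logical=[A,B,C,D,E,I,G,H,F]
After op 2 (replace(6, 'h')): offset=0, physical=[A,B,C,D,E,I,h,H,F], logical=[A,B,C,D,E,I,h,H,F]
After op 3 (rotate(-2)): offset=7, physical=[A,B,C,D,E,I,h,H,F], logical=[H,F,A,B,C,D,E,I,h]
After op 4 (rotate(+2)): offset=0, physical=[A,B,C,D,E,I,h,H,F], logical=[A,B,C,D,E,I,h,H,F]
After op 5 (swap(8, 5)): offset=0, physical=[A,B,C,D,E,F,h,H,I], logical=[A,B,C,D,E,F,h,H,I]
After op 6 (rotate(+3)): offset=3, physical=[A,B,C,D,E,F,h,H,I], logical=[D,E,F,h,H,I,A,B,C]
After op 7 (swap(4, 0)): offset=3, physical=[A,B,C,H,E,F,h,D,I], logical=[H,E,F,h,D,I,A,B,C]
After op 8 (swap(0, 2)): offset=3, physical=[A,B,C,F,E,H,h,D,I], logical=[F,E,H,h,D,I,A,B,C]
After op 9 (rotate(+3)): offset=6, physical=[A,B,C,F,E,H,h,D,I], logical=[h,D,I,A,B,C,F,E,H]
After op 10 (replace(4, 'l')): offset=6, physical=[A,l,C,F,E,H,h,D,I], logical=[h,D,I,A,l,C,F,E,H]
After op 11 (swap(6, 8)): offset=6, physical=[A,l,C,H,E,F,h,D,I], logical=[h,D,I,A,l,C,H,E,F]

Answer: 6 h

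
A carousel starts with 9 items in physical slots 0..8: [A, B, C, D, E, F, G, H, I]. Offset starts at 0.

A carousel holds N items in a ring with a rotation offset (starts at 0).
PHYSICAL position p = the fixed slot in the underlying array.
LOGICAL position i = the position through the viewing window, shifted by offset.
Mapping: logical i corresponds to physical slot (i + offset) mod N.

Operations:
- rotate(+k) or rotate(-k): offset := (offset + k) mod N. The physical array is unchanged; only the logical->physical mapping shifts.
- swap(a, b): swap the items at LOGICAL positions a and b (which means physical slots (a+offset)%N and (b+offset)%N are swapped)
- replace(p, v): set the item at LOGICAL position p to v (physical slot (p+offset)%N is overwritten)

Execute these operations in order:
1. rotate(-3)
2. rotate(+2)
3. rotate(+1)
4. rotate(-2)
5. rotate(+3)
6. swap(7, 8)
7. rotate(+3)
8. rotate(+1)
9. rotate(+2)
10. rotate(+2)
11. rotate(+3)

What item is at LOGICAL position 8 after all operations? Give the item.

Answer: C

Derivation:
After op 1 (rotate(-3)): offset=6, physical=[A,B,C,D,E,F,G,H,I], logical=[G,H,I,A,B,C,D,E,F]
After op 2 (rotate(+2)): offset=8, physical=[A,B,C,D,E,F,G,H,I], logical=[I,A,B,C,D,E,F,G,H]
After op 3 (rotate(+1)): offset=0, physical=[A,B,C,D,E,F,G,H,I], logical=[A,B,C,D,E,F,G,H,I]
After op 4 (rotate(-2)): offset=7, physical=[A,B,C,D,E,F,G,H,I], logical=[H,I,A,B,C,D,E,F,G]
After op 5 (rotate(+3)): offset=1, physical=[A,B,C,D,E,F,G,H,I], logical=[B,C,D,E,F,G,H,I,A]
After op 6 (swap(7, 8)): offset=1, physical=[I,B,C,D,E,F,G,H,A], logical=[B,C,D,E,F,G,H,A,I]
After op 7 (rotate(+3)): offset=4, physical=[I,B,C,D,E,F,G,H,A], logical=[E,F,G,H,A,I,B,C,D]
After op 8 (rotate(+1)): offset=5, physical=[I,B,C,D,E,F,G,H,A], logical=[F,G,H,A,I,B,C,D,E]
After op 9 (rotate(+2)): offset=7, physical=[I,B,C,D,E,F,G,H,A], logical=[H,A,I,B,C,D,E,F,G]
After op 10 (rotate(+2)): offset=0, physical=[I,B,C,D,E,F,G,H,A], logical=[I,B,C,D,E,F,G,H,A]
After op 11 (rotate(+3)): offset=3, physical=[I,B,C,D,E,F,G,H,A], logical=[D,E,F,G,H,A,I,B,C]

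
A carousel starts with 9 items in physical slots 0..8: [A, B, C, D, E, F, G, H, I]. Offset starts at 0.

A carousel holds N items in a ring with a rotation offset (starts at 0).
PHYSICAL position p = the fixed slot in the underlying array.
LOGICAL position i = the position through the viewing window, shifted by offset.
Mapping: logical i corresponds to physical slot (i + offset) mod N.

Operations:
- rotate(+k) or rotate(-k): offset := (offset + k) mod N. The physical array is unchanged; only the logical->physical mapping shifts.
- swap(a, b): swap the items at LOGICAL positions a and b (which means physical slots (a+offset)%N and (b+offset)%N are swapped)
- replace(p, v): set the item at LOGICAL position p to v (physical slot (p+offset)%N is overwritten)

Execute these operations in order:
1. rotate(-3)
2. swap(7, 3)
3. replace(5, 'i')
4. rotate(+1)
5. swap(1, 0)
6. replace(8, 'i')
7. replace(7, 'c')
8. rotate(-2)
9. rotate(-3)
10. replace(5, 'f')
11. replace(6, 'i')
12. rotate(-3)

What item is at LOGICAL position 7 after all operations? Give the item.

Answer: i

Derivation:
After op 1 (rotate(-3)): offset=6, physical=[A,B,C,D,E,F,G,H,I], logical=[G,H,I,A,B,C,D,E,F]
After op 2 (swap(7, 3)): offset=6, physical=[E,B,C,D,A,F,G,H,I], logical=[G,H,I,E,B,C,D,A,F]
After op 3 (replace(5, 'i')): offset=6, physical=[E,B,i,D,A,F,G,H,I], logical=[G,H,I,E,B,i,D,A,F]
After op 4 (rotate(+1)): offset=7, physical=[E,B,i,D,A,F,G,H,I], logical=[H,I,E,B,i,D,A,F,G]
After op 5 (swap(1, 0)): offset=7, physical=[E,B,i,D,A,F,G,I,H], logical=[I,H,E,B,i,D,A,F,G]
After op 6 (replace(8, 'i')): offset=7, physical=[E,B,i,D,A,F,i,I,H], logical=[I,H,E,B,i,D,A,F,i]
After op 7 (replace(7, 'c')): offset=7, physical=[E,B,i,D,A,c,i,I,H], logical=[I,H,E,B,i,D,A,c,i]
After op 8 (rotate(-2)): offset=5, physical=[E,B,i,D,A,c,i,I,H], logical=[c,i,I,H,E,B,i,D,A]
After op 9 (rotate(-3)): offset=2, physical=[E,B,i,D,A,c,i,I,H], logical=[i,D,A,c,i,I,H,E,B]
After op 10 (replace(5, 'f')): offset=2, physical=[E,B,i,D,A,c,i,f,H], logical=[i,D,A,c,i,f,H,E,B]
After op 11 (replace(6, 'i')): offset=2, physical=[E,B,i,D,A,c,i,f,i], logical=[i,D,A,c,i,f,i,E,B]
After op 12 (rotate(-3)): offset=8, physical=[E,B,i,D,A,c,i,f,i], logical=[i,E,B,i,D,A,c,i,f]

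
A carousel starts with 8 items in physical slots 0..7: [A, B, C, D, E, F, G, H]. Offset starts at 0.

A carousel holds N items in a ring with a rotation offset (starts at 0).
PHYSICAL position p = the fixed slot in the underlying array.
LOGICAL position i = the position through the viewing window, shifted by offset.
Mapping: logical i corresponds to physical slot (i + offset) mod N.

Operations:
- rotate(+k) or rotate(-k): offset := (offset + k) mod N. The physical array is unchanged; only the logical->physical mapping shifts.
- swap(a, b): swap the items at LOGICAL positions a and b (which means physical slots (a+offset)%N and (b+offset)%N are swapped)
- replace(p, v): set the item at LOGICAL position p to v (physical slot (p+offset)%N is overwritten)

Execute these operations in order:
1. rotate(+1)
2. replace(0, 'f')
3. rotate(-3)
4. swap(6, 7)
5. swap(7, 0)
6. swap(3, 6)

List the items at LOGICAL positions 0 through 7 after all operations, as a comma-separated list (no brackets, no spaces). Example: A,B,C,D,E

Answer: E,H,A,F,C,D,f,G

Derivation:
After op 1 (rotate(+1)): offset=1, physical=[A,B,C,D,E,F,G,H], logical=[B,C,D,E,F,G,H,A]
After op 2 (replace(0, 'f')): offset=1, physical=[A,f,C,D,E,F,G,H], logical=[f,C,D,E,F,G,H,A]
After op 3 (rotate(-3)): offset=6, physical=[A,f,C,D,E,F,G,H], logical=[G,H,A,f,C,D,E,F]
After op 4 (swap(6, 7)): offset=6, physical=[A,f,C,D,F,E,G,H], logical=[G,H,A,f,C,D,F,E]
After op 5 (swap(7, 0)): offset=6, physical=[A,f,C,D,F,G,E,H], logical=[E,H,A,f,C,D,F,G]
After op 6 (swap(3, 6)): offset=6, physical=[A,F,C,D,f,G,E,H], logical=[E,H,A,F,C,D,f,G]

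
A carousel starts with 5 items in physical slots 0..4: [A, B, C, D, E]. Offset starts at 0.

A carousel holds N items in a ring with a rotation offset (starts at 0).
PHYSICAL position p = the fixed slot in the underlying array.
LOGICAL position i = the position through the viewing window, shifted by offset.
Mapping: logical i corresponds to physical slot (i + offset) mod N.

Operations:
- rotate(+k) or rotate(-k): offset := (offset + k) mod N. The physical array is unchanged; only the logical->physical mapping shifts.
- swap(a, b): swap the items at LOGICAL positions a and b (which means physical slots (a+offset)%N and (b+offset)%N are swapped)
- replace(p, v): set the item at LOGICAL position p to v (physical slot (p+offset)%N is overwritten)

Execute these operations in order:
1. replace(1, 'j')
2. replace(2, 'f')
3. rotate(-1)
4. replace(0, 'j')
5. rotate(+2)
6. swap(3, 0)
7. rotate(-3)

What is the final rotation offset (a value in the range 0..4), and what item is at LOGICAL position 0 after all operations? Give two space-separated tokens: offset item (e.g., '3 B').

Answer: 3 D

Derivation:
After op 1 (replace(1, 'j')): offset=0, physical=[A,j,C,D,E], logical=[A,j,C,D,E]
After op 2 (replace(2, 'f')): offset=0, physical=[A,j,f,D,E], logical=[A,j,f,D,E]
After op 3 (rotate(-1)): offset=4, physical=[A,j,f,D,E], logical=[E,A,j,f,D]
After op 4 (replace(0, 'j')): offset=4, physical=[A,j,f,D,j], logical=[j,A,j,f,D]
After op 5 (rotate(+2)): offset=1, physical=[A,j,f,D,j], logical=[j,f,D,j,A]
After op 6 (swap(3, 0)): offset=1, physical=[A,j,f,D,j], logical=[j,f,D,j,A]
After op 7 (rotate(-3)): offset=3, physical=[A,j,f,D,j], logical=[D,j,A,j,f]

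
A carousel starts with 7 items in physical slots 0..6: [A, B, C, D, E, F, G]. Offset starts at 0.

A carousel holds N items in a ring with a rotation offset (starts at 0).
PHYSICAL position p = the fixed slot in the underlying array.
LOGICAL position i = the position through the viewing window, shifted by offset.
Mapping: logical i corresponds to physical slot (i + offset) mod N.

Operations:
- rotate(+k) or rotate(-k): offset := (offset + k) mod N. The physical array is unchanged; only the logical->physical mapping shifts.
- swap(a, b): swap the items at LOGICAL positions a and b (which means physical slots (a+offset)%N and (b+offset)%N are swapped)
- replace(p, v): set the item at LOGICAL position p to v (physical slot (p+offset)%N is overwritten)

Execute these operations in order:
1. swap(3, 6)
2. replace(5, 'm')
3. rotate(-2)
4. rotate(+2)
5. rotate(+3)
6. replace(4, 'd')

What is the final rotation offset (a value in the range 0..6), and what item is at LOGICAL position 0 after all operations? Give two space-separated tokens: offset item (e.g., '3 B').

Answer: 3 G

Derivation:
After op 1 (swap(3, 6)): offset=0, physical=[A,B,C,G,E,F,D], logical=[A,B,C,G,E,F,D]
After op 2 (replace(5, 'm')): offset=0, physical=[A,B,C,G,E,m,D], logical=[A,B,C,G,E,m,D]
After op 3 (rotate(-2)): offset=5, physical=[A,B,C,G,E,m,D], logical=[m,D,A,B,C,G,E]
After op 4 (rotate(+2)): offset=0, physical=[A,B,C,G,E,m,D], logical=[A,B,C,G,E,m,D]
After op 5 (rotate(+3)): offset=3, physical=[A,B,C,G,E,m,D], logical=[G,E,m,D,A,B,C]
After op 6 (replace(4, 'd')): offset=3, physical=[d,B,C,G,E,m,D], logical=[G,E,m,D,d,B,C]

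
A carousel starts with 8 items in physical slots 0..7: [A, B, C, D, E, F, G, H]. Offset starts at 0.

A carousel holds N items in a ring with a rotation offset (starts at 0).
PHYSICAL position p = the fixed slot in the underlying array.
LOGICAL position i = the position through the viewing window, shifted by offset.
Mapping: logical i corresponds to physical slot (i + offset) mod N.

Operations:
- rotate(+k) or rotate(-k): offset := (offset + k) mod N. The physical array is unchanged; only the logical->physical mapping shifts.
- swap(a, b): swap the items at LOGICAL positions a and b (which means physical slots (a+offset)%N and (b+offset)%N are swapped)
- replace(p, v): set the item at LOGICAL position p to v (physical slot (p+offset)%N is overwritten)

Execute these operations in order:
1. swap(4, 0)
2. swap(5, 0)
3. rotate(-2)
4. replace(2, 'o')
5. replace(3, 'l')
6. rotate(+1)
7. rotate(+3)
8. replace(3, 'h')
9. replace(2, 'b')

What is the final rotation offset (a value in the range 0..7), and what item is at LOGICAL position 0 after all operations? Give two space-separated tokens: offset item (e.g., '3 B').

Answer: 2 C

Derivation:
After op 1 (swap(4, 0)): offset=0, physical=[E,B,C,D,A,F,G,H], logical=[E,B,C,D,A,F,G,H]
After op 2 (swap(5, 0)): offset=0, physical=[F,B,C,D,A,E,G,H], logical=[F,B,C,D,A,E,G,H]
After op 3 (rotate(-2)): offset=6, physical=[F,B,C,D,A,E,G,H], logical=[G,H,F,B,C,D,A,E]
After op 4 (replace(2, 'o')): offset=6, physical=[o,B,C,D,A,E,G,H], logical=[G,H,o,B,C,D,A,E]
After op 5 (replace(3, 'l')): offset=6, physical=[o,l,C,D,A,E,G,H], logical=[G,H,o,l,C,D,A,E]
After op 6 (rotate(+1)): offset=7, physical=[o,l,C,D,A,E,G,H], logical=[H,o,l,C,D,A,E,G]
After op 7 (rotate(+3)): offset=2, physical=[o,l,C,D,A,E,G,H], logical=[C,D,A,E,G,H,o,l]
After op 8 (replace(3, 'h')): offset=2, physical=[o,l,C,D,A,h,G,H], logical=[C,D,A,h,G,H,o,l]
After op 9 (replace(2, 'b')): offset=2, physical=[o,l,C,D,b,h,G,H], logical=[C,D,b,h,G,H,o,l]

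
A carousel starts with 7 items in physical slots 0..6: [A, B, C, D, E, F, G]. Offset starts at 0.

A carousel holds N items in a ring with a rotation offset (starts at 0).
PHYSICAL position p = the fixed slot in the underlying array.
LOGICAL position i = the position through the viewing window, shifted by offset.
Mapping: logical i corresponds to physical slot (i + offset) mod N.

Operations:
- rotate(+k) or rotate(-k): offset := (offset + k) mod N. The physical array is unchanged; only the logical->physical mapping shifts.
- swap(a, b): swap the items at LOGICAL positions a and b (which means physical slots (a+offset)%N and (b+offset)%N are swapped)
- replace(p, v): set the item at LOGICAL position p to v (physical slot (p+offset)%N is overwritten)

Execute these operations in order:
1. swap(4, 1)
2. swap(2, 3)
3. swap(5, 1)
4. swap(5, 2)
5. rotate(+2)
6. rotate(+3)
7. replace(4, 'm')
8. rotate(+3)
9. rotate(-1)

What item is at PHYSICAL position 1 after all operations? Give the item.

After op 1 (swap(4, 1)): offset=0, physical=[A,E,C,D,B,F,G], logical=[A,E,C,D,B,F,G]
After op 2 (swap(2, 3)): offset=0, physical=[A,E,D,C,B,F,G], logical=[A,E,D,C,B,F,G]
After op 3 (swap(5, 1)): offset=0, physical=[A,F,D,C,B,E,G], logical=[A,F,D,C,B,E,G]
After op 4 (swap(5, 2)): offset=0, physical=[A,F,E,C,B,D,G], logical=[A,F,E,C,B,D,G]
After op 5 (rotate(+2)): offset=2, physical=[A,F,E,C,B,D,G], logical=[E,C,B,D,G,A,F]
After op 6 (rotate(+3)): offset=5, physical=[A,F,E,C,B,D,G], logical=[D,G,A,F,E,C,B]
After op 7 (replace(4, 'm')): offset=5, physical=[A,F,m,C,B,D,G], logical=[D,G,A,F,m,C,B]
After op 8 (rotate(+3)): offset=1, physical=[A,F,m,C,B,D,G], logical=[F,m,C,B,D,G,A]
After op 9 (rotate(-1)): offset=0, physical=[A,F,m,C,B,D,G], logical=[A,F,m,C,B,D,G]

Answer: F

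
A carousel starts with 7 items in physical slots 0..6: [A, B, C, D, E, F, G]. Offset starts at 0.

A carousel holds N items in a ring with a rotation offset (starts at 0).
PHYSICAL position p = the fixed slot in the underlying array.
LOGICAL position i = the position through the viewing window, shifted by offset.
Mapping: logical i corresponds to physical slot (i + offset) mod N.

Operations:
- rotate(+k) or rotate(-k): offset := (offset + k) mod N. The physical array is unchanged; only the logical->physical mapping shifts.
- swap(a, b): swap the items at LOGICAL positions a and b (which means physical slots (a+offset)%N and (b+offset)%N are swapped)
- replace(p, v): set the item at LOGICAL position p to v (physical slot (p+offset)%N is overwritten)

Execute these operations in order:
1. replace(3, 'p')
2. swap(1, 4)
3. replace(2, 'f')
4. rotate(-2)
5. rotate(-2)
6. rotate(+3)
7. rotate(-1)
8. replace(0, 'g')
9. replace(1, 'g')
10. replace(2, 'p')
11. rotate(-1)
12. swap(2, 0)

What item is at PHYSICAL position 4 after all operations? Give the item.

After op 1 (replace(3, 'p')): offset=0, physical=[A,B,C,p,E,F,G], logical=[A,B,C,p,E,F,G]
After op 2 (swap(1, 4)): offset=0, physical=[A,E,C,p,B,F,G], logical=[A,E,C,p,B,F,G]
After op 3 (replace(2, 'f')): offset=0, physical=[A,E,f,p,B,F,G], logical=[A,E,f,p,B,F,G]
After op 4 (rotate(-2)): offset=5, physical=[A,E,f,p,B,F,G], logical=[F,G,A,E,f,p,B]
After op 5 (rotate(-2)): offset=3, physical=[A,E,f,p,B,F,G], logical=[p,B,F,G,A,E,f]
After op 6 (rotate(+3)): offset=6, physical=[A,E,f,p,B,F,G], logical=[G,A,E,f,p,B,F]
After op 7 (rotate(-1)): offset=5, physical=[A,E,f,p,B,F,G], logical=[F,G,A,E,f,p,B]
After op 8 (replace(0, 'g')): offset=5, physical=[A,E,f,p,B,g,G], logical=[g,G,A,E,f,p,B]
After op 9 (replace(1, 'g')): offset=5, physical=[A,E,f,p,B,g,g], logical=[g,g,A,E,f,p,B]
After op 10 (replace(2, 'p')): offset=5, physical=[p,E,f,p,B,g,g], logical=[g,g,p,E,f,p,B]
After op 11 (rotate(-1)): offset=4, physical=[p,E,f,p,B,g,g], logical=[B,g,g,p,E,f,p]
After op 12 (swap(2, 0)): offset=4, physical=[p,E,f,p,g,g,B], logical=[g,g,B,p,E,f,p]

Answer: g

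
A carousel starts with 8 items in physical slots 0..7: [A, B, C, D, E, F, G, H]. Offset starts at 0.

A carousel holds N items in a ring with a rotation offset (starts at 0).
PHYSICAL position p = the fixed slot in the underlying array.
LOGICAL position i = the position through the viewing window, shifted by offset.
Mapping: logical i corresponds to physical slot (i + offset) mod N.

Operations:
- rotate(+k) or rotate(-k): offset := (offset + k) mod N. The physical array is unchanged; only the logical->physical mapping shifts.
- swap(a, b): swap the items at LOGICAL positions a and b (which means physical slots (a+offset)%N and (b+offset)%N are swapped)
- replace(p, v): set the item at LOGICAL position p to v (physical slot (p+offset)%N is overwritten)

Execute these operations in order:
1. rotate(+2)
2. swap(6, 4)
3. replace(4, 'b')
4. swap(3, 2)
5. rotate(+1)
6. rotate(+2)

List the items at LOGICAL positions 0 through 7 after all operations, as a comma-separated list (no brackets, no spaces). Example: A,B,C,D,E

After op 1 (rotate(+2)): offset=2, physical=[A,B,C,D,E,F,G,H], logical=[C,D,E,F,G,H,A,B]
After op 2 (swap(6, 4)): offset=2, physical=[G,B,C,D,E,F,A,H], logical=[C,D,E,F,A,H,G,B]
After op 3 (replace(4, 'b')): offset=2, physical=[G,B,C,D,E,F,b,H], logical=[C,D,E,F,b,H,G,B]
After op 4 (swap(3, 2)): offset=2, physical=[G,B,C,D,F,E,b,H], logical=[C,D,F,E,b,H,G,B]
After op 5 (rotate(+1)): offset=3, physical=[G,B,C,D,F,E,b,H], logical=[D,F,E,b,H,G,B,C]
After op 6 (rotate(+2)): offset=5, physical=[G,B,C,D,F,E,b,H], logical=[E,b,H,G,B,C,D,F]

Answer: E,b,H,G,B,C,D,F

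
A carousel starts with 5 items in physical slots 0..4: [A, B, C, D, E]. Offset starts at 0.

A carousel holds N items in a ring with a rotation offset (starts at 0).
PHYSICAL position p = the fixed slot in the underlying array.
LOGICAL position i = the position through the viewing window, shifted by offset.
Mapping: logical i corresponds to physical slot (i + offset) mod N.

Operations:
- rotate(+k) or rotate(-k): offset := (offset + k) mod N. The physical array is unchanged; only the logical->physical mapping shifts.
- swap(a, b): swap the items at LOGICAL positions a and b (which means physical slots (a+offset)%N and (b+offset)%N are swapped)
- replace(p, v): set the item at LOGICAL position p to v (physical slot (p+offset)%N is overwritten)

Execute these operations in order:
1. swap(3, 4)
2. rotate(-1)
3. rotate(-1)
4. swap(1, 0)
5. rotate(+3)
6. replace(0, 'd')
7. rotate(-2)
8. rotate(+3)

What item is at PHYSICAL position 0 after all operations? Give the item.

Answer: A

Derivation:
After op 1 (swap(3, 4)): offset=0, physical=[A,B,C,E,D], logical=[A,B,C,E,D]
After op 2 (rotate(-1)): offset=4, physical=[A,B,C,E,D], logical=[D,A,B,C,E]
After op 3 (rotate(-1)): offset=3, physical=[A,B,C,E,D], logical=[E,D,A,B,C]
After op 4 (swap(1, 0)): offset=3, physical=[A,B,C,D,E], logical=[D,E,A,B,C]
After op 5 (rotate(+3)): offset=1, physical=[A,B,C,D,E], logical=[B,C,D,E,A]
After op 6 (replace(0, 'd')): offset=1, physical=[A,d,C,D,E], logical=[d,C,D,E,A]
After op 7 (rotate(-2)): offset=4, physical=[A,d,C,D,E], logical=[E,A,d,C,D]
After op 8 (rotate(+3)): offset=2, physical=[A,d,C,D,E], logical=[C,D,E,A,d]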